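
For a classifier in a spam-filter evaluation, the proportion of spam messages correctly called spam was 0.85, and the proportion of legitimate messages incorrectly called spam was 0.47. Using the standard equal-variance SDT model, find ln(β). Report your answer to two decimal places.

ln β = -0.53

z(0.85) = 1.036, z(0.47) = -0.075
ln β = −½·[z(H)² − z(FA)²] = −0.5 × (1.073 − 0.006) = -0.5335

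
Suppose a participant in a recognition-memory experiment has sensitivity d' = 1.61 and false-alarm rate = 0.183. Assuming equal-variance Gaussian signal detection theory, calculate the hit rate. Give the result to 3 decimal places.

hit rate = 0.760

z(false-alarm rate) = z(0.183) = -0.9040
z(H) = z(FA) + d' = -0.9040 + 1.61 = 0.7060
hit rate = Φ(0.7060) = 0.7599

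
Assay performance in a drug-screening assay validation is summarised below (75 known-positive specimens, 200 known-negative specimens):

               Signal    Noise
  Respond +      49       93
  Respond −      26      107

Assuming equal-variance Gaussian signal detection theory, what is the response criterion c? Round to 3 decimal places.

H = 49/75 = 0.6533
FA = 93/200 = 0.4650
Φ⁻¹(H) = Φ⁻¹(0.6533) = 0.3942
Φ⁻¹(FA) = Φ⁻¹(0.4650) = -0.0878
c = −½·[z(H) + z(FA)] = −0.5 × (0.3942 + (-0.0878)) = -0.1532

c = -0.153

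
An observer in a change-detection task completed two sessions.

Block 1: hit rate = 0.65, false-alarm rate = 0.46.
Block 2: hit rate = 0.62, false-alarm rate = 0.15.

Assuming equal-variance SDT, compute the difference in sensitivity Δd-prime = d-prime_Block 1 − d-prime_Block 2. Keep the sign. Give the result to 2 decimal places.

Δd-prime = -0.86

Block 1: z(0.65) = 0.385, z(0.46) = -0.100, d' = 0.485
Block 2: z(0.62) = 0.305, z(0.15) = -1.036, d' = 1.341
Δd' = d'_Block 1 − d'_Block 2 = 0.485 − 1.341 = -0.856
Block 2 has the higher sensitivity.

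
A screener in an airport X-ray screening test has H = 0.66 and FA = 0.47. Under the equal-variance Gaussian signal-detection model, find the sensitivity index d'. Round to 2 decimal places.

d' = 0.49

z(H) = z(0.66) = 0.412
z(FA) = z(0.47) = -0.075
d' = z(H) − z(FA) = 0.412 − (-0.075) = 0.487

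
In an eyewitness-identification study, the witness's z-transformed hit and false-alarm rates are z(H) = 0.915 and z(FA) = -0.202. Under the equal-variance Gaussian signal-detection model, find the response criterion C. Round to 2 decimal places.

c = −½·[z(H) + z(FA)] = −½·(0.915 + (-0.202)) = -0.3565

C = -0.36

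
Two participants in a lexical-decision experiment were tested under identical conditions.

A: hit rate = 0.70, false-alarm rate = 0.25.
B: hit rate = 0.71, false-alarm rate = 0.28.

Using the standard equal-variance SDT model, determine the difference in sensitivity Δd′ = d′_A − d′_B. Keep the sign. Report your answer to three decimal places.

A: z(0.70) = 0.5244, z(0.25) = -0.6745, d' = 1.1989
B: z(0.71) = 0.5534, z(0.28) = -0.5828, d' = 1.1362
Δd' = d'_A − d'_B = 1.1989 − 1.1362 = 0.0627
A has the higher sensitivity.

Δd′ = 0.063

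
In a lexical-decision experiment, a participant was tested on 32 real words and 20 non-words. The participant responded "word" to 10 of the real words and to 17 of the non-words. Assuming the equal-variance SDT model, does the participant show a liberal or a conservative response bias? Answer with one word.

z(H) = -0.489, z(FA) = 1.036
c = −½·(z(H) + z(FA)) = -0.2735
c < 0 → liberal criterion (biased toward responding “yes”).

liberal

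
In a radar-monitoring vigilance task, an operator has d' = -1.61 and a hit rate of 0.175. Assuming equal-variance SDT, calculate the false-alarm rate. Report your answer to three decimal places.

z(hit rate) = z(0.175) = -0.9346
z(FA) = z(H) − d' = -0.9346 − (-1.61) = 0.6754
false-alarm rate = Φ(0.6754) = 0.7503

false-alarm rate = 0.750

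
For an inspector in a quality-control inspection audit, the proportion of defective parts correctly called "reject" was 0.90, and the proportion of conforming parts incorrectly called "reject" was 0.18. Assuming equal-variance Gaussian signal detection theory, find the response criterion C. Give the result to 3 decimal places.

C = -0.183

z(H) = z(0.90) = 1.2816
z(FA) = z(0.18) = -0.9154
c = −½·[z(H) + z(FA)] = −0.5 × (1.2816 + (-0.9154)) = -0.1831
c < 0: the inspector has a liberal response bias.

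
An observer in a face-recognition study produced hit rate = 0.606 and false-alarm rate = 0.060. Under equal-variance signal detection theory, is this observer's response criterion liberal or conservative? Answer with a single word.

z(H) = 0.269, z(FA) = -1.555
c = −½·(z(H) + z(FA)) = 0.643
c > 0 → conservative criterion (biased toward responding “no”).

conservative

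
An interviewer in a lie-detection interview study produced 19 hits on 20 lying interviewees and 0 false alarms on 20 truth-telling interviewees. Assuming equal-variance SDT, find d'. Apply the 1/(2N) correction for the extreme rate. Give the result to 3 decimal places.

d' = 3.605

The false-alarm rate is 0/20 = 0, so apply the 1/(2N) correction: FA → 1/(2·20) = 0.02500.
z(H) = z(0.95000) = 1.6449
z(FA) = z(0.02500) = -1.9600
d' = 1.6449 − (-1.9600) = 3.6049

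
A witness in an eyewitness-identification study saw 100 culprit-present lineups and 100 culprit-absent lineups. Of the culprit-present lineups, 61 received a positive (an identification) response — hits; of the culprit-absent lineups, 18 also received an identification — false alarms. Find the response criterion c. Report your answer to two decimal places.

c = 0.32

H = 61/100 = 0.6100
FA = 18/100 = 0.1800
z(0.6100) = 0.279, z(0.1800) = -0.915
c = −½·[z(H) + z(FA)] = −0.5 × (0.279 + (-0.915)) = 0.318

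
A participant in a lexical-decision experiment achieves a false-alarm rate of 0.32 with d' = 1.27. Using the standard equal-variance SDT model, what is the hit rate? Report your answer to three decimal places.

hit rate = 0.789

z(false-alarm rate) = z(0.32) = -0.4677
z(H) = z(FA) + d' = -0.4677 + 1.27 = 0.8023
hit rate = Φ(0.8023) = 0.7888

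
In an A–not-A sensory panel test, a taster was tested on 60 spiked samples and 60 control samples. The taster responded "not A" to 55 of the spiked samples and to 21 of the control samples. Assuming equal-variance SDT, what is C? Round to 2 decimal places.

H = 55/60 = 0.9167
FA = 21/60 = 0.3500
z(0.9167) = 1.3832, z(0.3500) = -0.3853
c = −½·[z(H) + z(FA)] = −0.5 × (1.3832 + (-0.3853)) = -0.49895
c < 0: the taster has a liberal response bias.

C = -0.50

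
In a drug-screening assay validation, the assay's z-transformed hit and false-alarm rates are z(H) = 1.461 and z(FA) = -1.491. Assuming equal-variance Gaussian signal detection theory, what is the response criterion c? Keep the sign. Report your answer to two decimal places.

c = 0.02

c = −½·[z(H) + z(FA)] = −½·(1.461 + (-1.491)) = 0.015
c > 0: the assay has a conservative response bias.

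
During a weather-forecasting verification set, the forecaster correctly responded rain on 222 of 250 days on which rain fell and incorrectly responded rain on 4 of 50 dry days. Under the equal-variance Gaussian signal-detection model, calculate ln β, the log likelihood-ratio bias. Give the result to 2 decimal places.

ln β = 0.25

H = 222/250 = 0.8880
FA = 4/50 = 0.0800
z(H) = z(0.8880) = 1.216
z(FA) = z(0.0800) = -1.405
ln β = −½·[z(H)² − z(FA)²] = −0.5 × (1.479 − 1.974) = 0.2475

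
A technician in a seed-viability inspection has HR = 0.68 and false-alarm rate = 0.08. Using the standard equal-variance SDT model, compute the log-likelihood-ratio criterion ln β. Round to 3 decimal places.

ln β = 0.878

z(H) = 0.4677
z(FA) = -1.4051
ln β = −½·[z(H)² − z(FA)²] = −0.5 × (0.2187 − 1.9743) = 0.8778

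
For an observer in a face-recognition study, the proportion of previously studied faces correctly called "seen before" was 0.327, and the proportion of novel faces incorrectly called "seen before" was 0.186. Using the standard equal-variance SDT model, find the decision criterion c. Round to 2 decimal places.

c = 0.67

z(0.327) = -0.448, z(0.186) = -0.893
c = −½·[z(H) + z(FA)] = −0.5 × (-0.448 + (-0.893)) = 0.6705
c > 0: the observer has a conservative response bias.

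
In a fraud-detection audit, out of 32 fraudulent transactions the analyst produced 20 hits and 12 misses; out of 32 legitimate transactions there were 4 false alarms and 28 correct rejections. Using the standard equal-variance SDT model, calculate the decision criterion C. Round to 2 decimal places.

C = 0.42

H = 20/32 = 0.6250
FA = 4/32 = 0.1250
z(H) = z(0.6250) = 0.3186
z(FA) = z(0.1250) = -1.1503
c = −½·[z(H) + z(FA)] = −0.5 × (0.3186 + (-1.1503)) = 0.41585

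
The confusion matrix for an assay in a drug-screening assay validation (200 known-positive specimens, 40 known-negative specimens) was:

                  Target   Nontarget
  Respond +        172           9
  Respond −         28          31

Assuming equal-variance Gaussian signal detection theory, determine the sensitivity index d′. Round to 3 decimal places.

d′ = 1.836

H = 172/200 = 0.8600
FA = 9/40 = 0.2250
z(0.8600) = 1.0803, z(0.2250) = -0.7554
d' = z(H) − z(FA) = 1.0803 − (-0.7554) = 1.8357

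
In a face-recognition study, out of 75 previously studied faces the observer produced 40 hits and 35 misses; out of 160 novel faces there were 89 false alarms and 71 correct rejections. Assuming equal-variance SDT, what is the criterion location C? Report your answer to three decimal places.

C = -0.113

H = 40/75 = 0.5333
FA = 89/160 = 0.5563
z(H) = z(0.5333) = 0.0836
z(FA) = z(0.5563) = 0.1416
c = −½·[z(H) + z(FA)] = −0.5 × (0.0836 + 0.1416) = -0.1126
c < 0: the observer has a liberal response bias.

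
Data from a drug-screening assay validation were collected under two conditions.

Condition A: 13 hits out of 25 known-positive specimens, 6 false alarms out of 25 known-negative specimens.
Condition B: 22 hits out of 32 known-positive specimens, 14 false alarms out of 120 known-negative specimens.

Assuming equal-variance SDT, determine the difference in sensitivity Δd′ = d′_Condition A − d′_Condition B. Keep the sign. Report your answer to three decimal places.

Condition A: z(0.5200) = 0.0502, z(0.2400) = -0.7063, d' = 0.7565
Condition B: z(0.6875) = 0.4888, z(0.1167) = -1.1916, d' = 1.6804
Δd' = d'_Condition A − d'_Condition B = 0.7565 − 1.6804 = -0.9239
Condition B has the higher sensitivity.

Δd′ = -0.924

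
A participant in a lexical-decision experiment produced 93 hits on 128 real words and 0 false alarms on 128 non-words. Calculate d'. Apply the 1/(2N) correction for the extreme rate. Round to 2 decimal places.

The false-alarm rate is 0/128 = 0, so apply the 1/(2N) correction: FA → 1/(2·128) = 0.00391.
z(H) = z(0.72656) = 0.602
z(FA) = z(0.00391) = -2.660
d' = 0.602 − (-2.660) = 3.262

d' = 3.26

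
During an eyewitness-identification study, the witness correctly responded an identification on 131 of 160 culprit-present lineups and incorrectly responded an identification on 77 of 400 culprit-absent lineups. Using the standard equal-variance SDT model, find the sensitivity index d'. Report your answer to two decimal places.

d' = 1.78

H = 131/160 = 0.8187
FA = 77/400 = 0.1925
z(0.8187) = 0.9104, z(0.1925) = -0.8687
d' = z(H) − z(FA) = 0.9104 − (-0.8687) = 1.7791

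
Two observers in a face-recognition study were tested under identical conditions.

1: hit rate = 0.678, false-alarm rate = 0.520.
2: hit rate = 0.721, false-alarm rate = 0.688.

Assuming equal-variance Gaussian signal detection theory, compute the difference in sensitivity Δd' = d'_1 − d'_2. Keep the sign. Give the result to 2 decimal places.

1: z(0.678) = 0.462, z(0.520) = 0.050, d' = 0.412
2: z(0.721) = 0.586, z(0.688) = 0.490, d' = 0.096
Δd' = d'_1 − d'_2 = 0.412 − 0.096 = 0.316
1 has the higher sensitivity.

Δd' = 0.32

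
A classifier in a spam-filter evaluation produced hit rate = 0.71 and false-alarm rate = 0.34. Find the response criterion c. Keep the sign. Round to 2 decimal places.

c = -0.07

Φ⁻¹(0.71) = 0.5534, Φ⁻¹(0.34) = -0.4125
c = −½·[z(H) + z(FA)] = −0.5 × (0.5534 + (-0.4125)) = -0.07045
c < 0: the classifier has a liberal response bias.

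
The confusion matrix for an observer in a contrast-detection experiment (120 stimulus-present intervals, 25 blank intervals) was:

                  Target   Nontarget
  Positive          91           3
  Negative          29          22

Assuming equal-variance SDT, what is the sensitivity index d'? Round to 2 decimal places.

d' = 1.88

H = 91/120 = 0.7583
FA = 3/25 = 0.1200
z(H) = 0.7008
z(FA) = -1.1750
d' = z(H) − z(FA) = 0.7008 − (-1.1750) = 1.8758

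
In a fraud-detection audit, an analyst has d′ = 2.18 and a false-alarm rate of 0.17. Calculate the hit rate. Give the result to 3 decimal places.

hit rate = 0.890

z(false-alarm rate) = z(0.17) = -0.9542
z(H) = z(FA) + d' = -0.9542 + 2.18 = 1.2258
hit rate = Φ(1.2258) = 0.8899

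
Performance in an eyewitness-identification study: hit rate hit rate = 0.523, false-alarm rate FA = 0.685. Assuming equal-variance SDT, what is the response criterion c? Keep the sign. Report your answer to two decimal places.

c = -0.27

z(H) = z(0.523) = 0.058
z(FA) = z(0.685) = 0.482
c = −½·[z(H) + z(FA)] = −0.5 × (0.058 + 0.482) = -0.270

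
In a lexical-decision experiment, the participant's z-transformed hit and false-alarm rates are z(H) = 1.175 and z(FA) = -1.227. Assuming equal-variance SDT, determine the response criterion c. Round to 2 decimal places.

c = −½·[z(H) + z(FA)] = −½·(1.175 + (-1.227)) = 0.026
c > 0: the participant has a conservative response bias.

c = 0.03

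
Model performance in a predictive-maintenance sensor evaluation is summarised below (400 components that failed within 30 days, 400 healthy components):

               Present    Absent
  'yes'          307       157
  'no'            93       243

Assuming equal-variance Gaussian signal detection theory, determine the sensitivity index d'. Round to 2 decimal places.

H = 307/400 = 0.7675
FA = 157/400 = 0.3925
z(H) = 0.7306
z(FA) = -0.2728
d' = z(H) − z(FA) = 0.7306 − (-0.2728) = 1.0034

d' = 1.00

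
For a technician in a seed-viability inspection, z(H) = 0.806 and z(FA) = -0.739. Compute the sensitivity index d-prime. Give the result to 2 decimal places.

d' = z(H) − z(FA) = 0.806 − (-0.739) = 1.545

d-prime = 1.55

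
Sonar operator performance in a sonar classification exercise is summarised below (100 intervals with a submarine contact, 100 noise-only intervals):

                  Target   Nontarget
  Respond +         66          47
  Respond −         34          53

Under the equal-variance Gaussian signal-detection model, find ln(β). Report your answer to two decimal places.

ln β = -0.08

H = 66/100 = 0.6600
FA = 47/100 = 0.4700
z(H) = z(0.6600) = 0.412
z(FA) = z(0.4700) = -0.075
ln β = −½·[z(H)² − z(FA)²] = −0.5 × (0.170 − 0.006) = -0.082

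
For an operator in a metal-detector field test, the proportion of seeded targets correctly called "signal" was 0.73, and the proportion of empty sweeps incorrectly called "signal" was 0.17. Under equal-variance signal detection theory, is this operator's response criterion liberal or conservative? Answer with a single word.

conservative

z(H) = 0.613, z(FA) = -0.954
c = −½·(z(H) + z(FA)) = 0.1705
c > 0 → conservative criterion (biased toward responding “no”).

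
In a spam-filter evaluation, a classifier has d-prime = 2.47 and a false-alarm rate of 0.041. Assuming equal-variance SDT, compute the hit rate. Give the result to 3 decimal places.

hit rate = 0.768

z(false-alarm rate) = z(0.041) = -1.7392
z(H) = z(FA) + d' = -1.7392 + 2.47 = 0.7308
hit rate = Φ(0.7308) = 0.7675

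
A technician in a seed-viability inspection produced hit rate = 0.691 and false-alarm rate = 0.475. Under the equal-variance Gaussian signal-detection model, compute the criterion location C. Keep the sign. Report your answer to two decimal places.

z(H) = z(0.691) = 0.499
z(FA) = z(0.475) = -0.063
c = −½·[z(H) + z(FA)] = −0.5 × (0.499 + (-0.063)) = -0.218
c < 0: the technician has a liberal response bias.

C = -0.22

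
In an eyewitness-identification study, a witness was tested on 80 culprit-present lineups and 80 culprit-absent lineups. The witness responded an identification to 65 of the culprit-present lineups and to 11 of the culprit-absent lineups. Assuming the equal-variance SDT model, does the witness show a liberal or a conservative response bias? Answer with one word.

z(H) = 0.887, z(FA) = -1.092
c = −½·(z(H) + z(FA)) = 0.1025
c > 0 → conservative criterion (biased toward responding “no”).

conservative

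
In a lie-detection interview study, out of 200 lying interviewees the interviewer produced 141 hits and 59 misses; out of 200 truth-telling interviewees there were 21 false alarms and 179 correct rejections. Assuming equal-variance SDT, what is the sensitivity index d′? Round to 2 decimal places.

d′ = 1.79

H = 141/200 = 0.7050
FA = 21/200 = 0.1050
z(0.7050) = 0.5388, z(0.1050) = -1.2536
d' = z(H) − z(FA) = 0.5388 − (-1.2536) = 1.7924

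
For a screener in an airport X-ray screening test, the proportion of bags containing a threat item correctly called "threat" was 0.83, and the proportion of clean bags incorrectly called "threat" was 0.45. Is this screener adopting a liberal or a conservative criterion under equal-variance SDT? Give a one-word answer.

z(H) = 0.954, z(FA) = -0.126
c = −½·(z(H) + z(FA)) = -0.414
c < 0 → liberal criterion (biased toward responding “yes”).

liberal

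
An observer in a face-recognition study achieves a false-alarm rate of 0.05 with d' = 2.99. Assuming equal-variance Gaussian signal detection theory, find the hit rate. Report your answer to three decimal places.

z(false-alarm rate) = z(0.05) = -1.6449
z(H) = z(FA) + d' = -1.6449 + 2.99 = 1.3451
hit rate = Φ(1.3451) = 0.9107

hit rate = 0.911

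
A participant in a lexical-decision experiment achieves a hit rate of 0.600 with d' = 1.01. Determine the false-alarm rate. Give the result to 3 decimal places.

false-alarm rate = 0.225

z(hit rate) = z(0.600) = 0.2533
z(FA) = z(H) − d' = 0.2533 − 1.01 = -0.7567
false-alarm rate = Φ(-0.7567) = 0.2246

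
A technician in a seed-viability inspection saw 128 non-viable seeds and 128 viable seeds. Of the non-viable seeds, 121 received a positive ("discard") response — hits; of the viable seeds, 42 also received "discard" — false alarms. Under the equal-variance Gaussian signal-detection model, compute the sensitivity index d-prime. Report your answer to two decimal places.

H = 121/128 = 0.9453
FA = 42/128 = 0.3281
z(H) = 1.601
z(FA) = -0.445
d' = z(H) − z(FA) = 1.601 − (-0.445) = 2.046

d-prime = 2.05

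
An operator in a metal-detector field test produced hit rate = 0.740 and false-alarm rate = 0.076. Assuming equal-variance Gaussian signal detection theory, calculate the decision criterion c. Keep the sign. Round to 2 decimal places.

c = 0.39

z(H) = z(0.740) = 0.6433
z(FA) = z(0.076) = -1.4325
c = −½·[z(H) + z(FA)] = −0.5 × (0.6433 + (-1.4325)) = 0.3946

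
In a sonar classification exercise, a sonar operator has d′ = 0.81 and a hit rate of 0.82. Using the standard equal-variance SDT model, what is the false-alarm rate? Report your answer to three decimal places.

z(hit rate) = z(0.82) = 0.9154
z(FA) = z(H) − d' = 0.9154 − 0.81 = 0.1054
false-alarm rate = Φ(0.1054) = 0.5420

false-alarm rate = 0.542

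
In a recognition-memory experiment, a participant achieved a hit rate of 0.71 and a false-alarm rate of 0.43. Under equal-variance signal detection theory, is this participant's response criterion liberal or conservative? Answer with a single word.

z(H) = 0.553, z(FA) = -0.176
c = −½·(z(H) + z(FA)) = -0.1885
c < 0 → liberal criterion (biased toward responding “yes”).

liberal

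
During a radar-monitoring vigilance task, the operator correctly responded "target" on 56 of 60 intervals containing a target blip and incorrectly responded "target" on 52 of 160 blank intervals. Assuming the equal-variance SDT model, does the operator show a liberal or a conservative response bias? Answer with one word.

liberal

z(H) = 1.501, z(FA) = -0.454
c = −½·(z(H) + z(FA)) = -0.5235
c < 0 → liberal criterion (biased toward responding “yes”).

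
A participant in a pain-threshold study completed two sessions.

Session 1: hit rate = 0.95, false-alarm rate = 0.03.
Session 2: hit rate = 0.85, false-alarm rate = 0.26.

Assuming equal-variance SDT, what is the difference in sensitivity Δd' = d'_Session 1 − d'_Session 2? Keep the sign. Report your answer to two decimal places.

Δd' = 1.85

Session 1: z(0.95) = 1.645, z(0.03) = -1.881, d' = 3.526
Session 2: z(0.85) = 1.036, z(0.26) = -0.643, d' = 1.679
Δd' = d'_Session 1 − d'_Session 2 = 3.526 − 1.679 = 1.847
Session 1 has the higher sensitivity.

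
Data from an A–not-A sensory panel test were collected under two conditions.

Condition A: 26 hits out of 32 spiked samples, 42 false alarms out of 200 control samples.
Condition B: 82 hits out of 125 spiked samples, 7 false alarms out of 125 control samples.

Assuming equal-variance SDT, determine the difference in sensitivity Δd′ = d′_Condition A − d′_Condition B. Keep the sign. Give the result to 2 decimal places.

Δd′ = -0.30

Condition A: z(0.8125) = 0.887, z(0.2100) = -0.806, d' = 1.693
Condition B: z(0.6560) = 0.402, z(0.0560) = -1.589, d' = 1.991
Δd' = d'_Condition A − d'_Condition B = 1.693 − 1.991 = -0.298
Condition B has the higher sensitivity.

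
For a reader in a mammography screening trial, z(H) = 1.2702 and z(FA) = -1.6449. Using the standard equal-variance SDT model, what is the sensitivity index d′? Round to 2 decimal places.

d' = z(H) − z(FA) = 1.2702 − (-1.6449) = 2.9151

d′ = 2.92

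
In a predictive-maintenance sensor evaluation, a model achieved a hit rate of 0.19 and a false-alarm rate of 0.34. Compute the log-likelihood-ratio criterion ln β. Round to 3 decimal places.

z(H) = -0.8779
z(FA) = -0.4125
ln β = −½·[z(H)² − z(FA)²] = −0.5 × (0.7707 − 0.1702) = -0.30025

ln β = -0.300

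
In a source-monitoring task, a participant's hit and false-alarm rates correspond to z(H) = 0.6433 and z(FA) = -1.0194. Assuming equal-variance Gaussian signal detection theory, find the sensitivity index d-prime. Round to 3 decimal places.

d' = z(H) − z(FA) = 0.6433 − (-1.0194) = 1.6627

d-prime = 1.663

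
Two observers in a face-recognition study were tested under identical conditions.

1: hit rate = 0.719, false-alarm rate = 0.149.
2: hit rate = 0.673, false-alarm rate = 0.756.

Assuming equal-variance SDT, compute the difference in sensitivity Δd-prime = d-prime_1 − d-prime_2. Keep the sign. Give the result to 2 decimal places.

1: z(0.719) = 0.580, z(0.149) = -1.041, d' = 1.621
2: z(0.673) = 0.448, z(0.756) = 0.693, d' = -0.245
Δd' = d'_1 − d'_2 = 1.621 − (-0.245) = 1.866
1 has the higher sensitivity.

Δd-prime = 1.87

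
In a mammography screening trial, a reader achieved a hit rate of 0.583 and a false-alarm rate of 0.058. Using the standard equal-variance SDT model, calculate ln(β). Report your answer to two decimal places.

Φ⁻¹(H) = 0.210
Φ⁻¹(FA) = -1.572
ln β = −½·[z(H)² − z(FA)²] = −0.5 × (0.044 − 2.471) = 1.2135

ln β = 1.21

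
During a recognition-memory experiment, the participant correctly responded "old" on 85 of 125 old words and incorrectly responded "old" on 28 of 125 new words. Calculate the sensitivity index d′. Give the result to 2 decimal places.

d′ = 1.23

H = 85/125 = 0.6800
FA = 28/125 = 0.2240
Φ⁻¹(H) = Φ⁻¹(0.6800) = 0.4677
Φ⁻¹(FA) = Φ⁻¹(0.2240) = -0.7588
d' = z(H) − z(FA) = 0.4677 − (-0.7588) = 1.2265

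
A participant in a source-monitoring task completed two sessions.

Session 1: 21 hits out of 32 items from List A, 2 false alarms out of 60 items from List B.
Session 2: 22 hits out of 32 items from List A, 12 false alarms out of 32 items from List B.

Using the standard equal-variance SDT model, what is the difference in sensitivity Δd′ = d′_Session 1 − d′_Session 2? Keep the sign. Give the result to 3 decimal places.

Δd′ = 1.429

Session 1: z(0.6562) = 0.4021, z(0.0333) = -1.8344, d' = 2.2365
Session 2: z(0.6875) = 0.4888, z(0.3750) = -0.3186, d' = 0.8074
Δd' = d'_Session 1 − d'_Session 2 = 2.2365 − 0.8074 = 1.4291
Session 1 has the higher sensitivity.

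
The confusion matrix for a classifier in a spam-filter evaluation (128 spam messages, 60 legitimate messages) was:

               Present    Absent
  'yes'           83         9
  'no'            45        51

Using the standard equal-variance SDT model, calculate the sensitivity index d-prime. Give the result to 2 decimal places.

d-prime = 1.42

H = 83/128 = 0.6484
FA = 9/60 = 0.1500
z(H) = 0.3810
z(FA) = -1.0364
d' = z(H) − z(FA) = 0.3810 − (-1.0364) = 1.4174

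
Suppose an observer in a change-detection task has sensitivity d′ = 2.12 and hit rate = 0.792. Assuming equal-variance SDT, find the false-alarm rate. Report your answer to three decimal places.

z(hit rate) = z(0.792) = 0.8134
z(FA) = z(H) − d' = 0.8134 − 2.12 = -1.3066
false-alarm rate = Φ(-1.3066) = 0.0957

false-alarm rate = 0.096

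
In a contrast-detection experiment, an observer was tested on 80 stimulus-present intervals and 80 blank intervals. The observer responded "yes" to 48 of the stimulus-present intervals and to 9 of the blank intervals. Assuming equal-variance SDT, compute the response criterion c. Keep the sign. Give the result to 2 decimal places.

H = 48/80 = 0.6000
FA = 9/80 = 0.1125
Φ⁻¹(H) = Φ⁻¹(0.6000) = 0.253
Φ⁻¹(FA) = Φ⁻¹(0.1125) = -1.213
c = −½·[z(H) + z(FA)] = −0.5 × (0.253 + (-1.213)) = 0.480

c = 0.48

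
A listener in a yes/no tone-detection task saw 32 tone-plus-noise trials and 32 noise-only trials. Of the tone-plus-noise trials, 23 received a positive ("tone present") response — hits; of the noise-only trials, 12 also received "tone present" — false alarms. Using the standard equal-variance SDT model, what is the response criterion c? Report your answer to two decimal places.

H = 23/32 = 0.7188
FA = 12/32 = 0.3750
z(0.7188) = 0.5793, z(0.3750) = -0.3186
c = −½·[z(H) + z(FA)] = −0.5 × (0.5793 + (-0.3186)) = -0.13035
c < 0: the listener has a liberal response bias.

c = -0.13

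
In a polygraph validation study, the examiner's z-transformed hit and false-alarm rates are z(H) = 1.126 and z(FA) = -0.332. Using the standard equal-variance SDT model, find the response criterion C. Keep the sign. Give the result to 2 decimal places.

C = -0.40

c = −½·[z(H) + z(FA)] = −½·(1.126 + (-0.332)) = -0.397
c < 0: the examiner has a liberal response bias.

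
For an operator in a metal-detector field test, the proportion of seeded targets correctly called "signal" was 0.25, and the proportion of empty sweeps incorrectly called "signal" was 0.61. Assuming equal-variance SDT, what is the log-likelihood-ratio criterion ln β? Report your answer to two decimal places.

ln β = -0.19

z(H) = -0.674
z(FA) = 0.279
ln β = −½·[z(H)² − z(FA)²] = −0.5 × (0.454 − 0.078) = -0.188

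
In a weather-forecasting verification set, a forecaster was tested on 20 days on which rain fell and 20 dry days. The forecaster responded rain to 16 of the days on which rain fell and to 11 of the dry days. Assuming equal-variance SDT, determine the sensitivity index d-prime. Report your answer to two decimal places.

d-prime = 0.72

H = 16/20 = 0.8000
FA = 11/20 = 0.5500
z(H) = 0.842
z(FA) = 0.126
d' = z(H) − z(FA) = 0.842 − 0.126 = 0.716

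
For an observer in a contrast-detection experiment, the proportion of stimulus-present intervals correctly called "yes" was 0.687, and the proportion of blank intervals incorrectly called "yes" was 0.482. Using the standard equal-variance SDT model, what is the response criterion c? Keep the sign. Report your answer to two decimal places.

c = -0.22

z(H) = z(0.687) = 0.487
z(FA) = z(0.482) = -0.045
c = −½·[z(H) + z(FA)] = −0.5 × (0.487 + (-0.045)) = -0.221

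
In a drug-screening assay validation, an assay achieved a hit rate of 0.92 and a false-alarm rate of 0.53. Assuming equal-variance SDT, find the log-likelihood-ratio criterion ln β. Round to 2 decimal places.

ln β = -0.98

z(H) = 1.405
z(FA) = 0.075
ln β = −½·[z(H)² − z(FA)²] = −0.5 × (1.974 − 0.006) = -0.984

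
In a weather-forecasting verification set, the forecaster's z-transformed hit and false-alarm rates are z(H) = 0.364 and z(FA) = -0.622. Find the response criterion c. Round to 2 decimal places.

c = −½·[z(H) + z(FA)] = −½·(0.364 + (-0.622)) = 0.129
c > 0: the forecaster has a conservative response bias.

c = 0.13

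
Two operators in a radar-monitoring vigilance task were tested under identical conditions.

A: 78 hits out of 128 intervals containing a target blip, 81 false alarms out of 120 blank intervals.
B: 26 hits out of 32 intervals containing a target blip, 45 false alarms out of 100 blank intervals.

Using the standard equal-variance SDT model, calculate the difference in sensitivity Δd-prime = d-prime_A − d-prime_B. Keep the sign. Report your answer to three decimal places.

A: z(0.6094) = 0.2778, z(0.6750) = 0.4538, d' = -0.1760
B: z(0.8125) = 0.8871, z(0.4500) = -0.1257, d' = 1.0128
Δd' = d'_A − d'_B = -0.1760 − 1.0128 = -1.1888
B has the higher sensitivity.

Δd-prime = -1.189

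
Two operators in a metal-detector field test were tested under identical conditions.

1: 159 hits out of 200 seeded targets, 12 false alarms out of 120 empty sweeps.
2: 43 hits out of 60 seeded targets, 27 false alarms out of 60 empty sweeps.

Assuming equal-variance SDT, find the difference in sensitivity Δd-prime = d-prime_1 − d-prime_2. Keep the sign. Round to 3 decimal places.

1: z(0.7950) = 0.8239, z(0.1000) = -1.2816, d' = 2.1055
2: z(0.7167) = 0.5731, z(0.4500) = -0.1257, d' = 0.6988
Δd' = d'_1 − d'_2 = 2.1055 − 0.6988 = 1.4067
1 has the higher sensitivity.

Δd-prime = 1.407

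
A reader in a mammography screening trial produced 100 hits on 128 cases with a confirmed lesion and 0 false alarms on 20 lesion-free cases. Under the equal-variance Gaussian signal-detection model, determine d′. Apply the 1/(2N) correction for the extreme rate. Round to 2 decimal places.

The false-alarm rate is 0/20 = 0, so apply the 1/(2N) correction: FA → 1/(2·20) = 0.02500.
z(H) = z(0.78125) = 0.776
z(FA) = z(0.02500) = -1.960
d' = 0.776 − (-1.960) = 2.736

d′ = 2.74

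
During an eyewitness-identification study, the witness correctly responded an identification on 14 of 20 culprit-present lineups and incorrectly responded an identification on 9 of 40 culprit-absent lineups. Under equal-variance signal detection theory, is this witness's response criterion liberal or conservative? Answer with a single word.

z(H) = 0.524, z(FA) = -0.755
c = −½·(z(H) + z(FA)) = 0.1155
c > 0 → conservative criterion (biased toward responding “no”).

conservative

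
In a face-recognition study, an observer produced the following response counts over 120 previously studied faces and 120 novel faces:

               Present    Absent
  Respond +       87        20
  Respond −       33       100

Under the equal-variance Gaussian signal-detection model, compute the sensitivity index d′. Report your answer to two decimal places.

d′ = 1.57

H = 87/120 = 0.7250
FA = 20/120 = 0.1667
Φ⁻¹(H) = 0.598
Φ⁻¹(FA) = -0.967
d' = z(H) − z(FA) = 0.598 − (-0.967) = 1.565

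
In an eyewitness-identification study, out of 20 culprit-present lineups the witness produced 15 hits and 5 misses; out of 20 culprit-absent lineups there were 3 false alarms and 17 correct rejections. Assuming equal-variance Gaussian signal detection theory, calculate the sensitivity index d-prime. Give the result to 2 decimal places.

d-prime = 1.71

H = 15/20 = 0.7500
FA = 3/20 = 0.1500
z(H) = z(0.7500) = 0.674
z(FA) = z(0.1500) = -1.036
d' = z(H) − z(FA) = 0.674 − (-1.036) = 1.710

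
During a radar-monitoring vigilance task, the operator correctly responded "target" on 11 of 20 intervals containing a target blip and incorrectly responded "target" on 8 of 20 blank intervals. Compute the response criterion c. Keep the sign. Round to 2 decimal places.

c = 0.06

H = 11/20 = 0.5500
FA = 8/20 = 0.4000
z(H) = 0.126
z(FA) = -0.253
c = −½·[z(H) + z(FA)] = −0.5 × (0.126 + (-0.253)) = 0.0635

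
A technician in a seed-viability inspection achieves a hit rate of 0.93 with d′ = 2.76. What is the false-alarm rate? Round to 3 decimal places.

false-alarm rate = 0.100

z(hit rate) = z(0.93) = 1.4758
z(FA) = z(H) − d' = 1.4758 − 2.76 = -1.2842
false-alarm rate = Φ(-1.2842) = 0.0995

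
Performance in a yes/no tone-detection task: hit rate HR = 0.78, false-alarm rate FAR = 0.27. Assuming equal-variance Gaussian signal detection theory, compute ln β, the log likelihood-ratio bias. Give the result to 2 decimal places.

z(0.78) = 0.772, z(0.27) = -0.613
ln β = −½·[z(H)² − z(FA)²] = −0.5 × (0.596 − 0.376) = -0.110

ln β = -0.11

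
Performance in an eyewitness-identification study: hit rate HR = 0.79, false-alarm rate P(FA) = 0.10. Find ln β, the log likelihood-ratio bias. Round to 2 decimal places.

ln β = 0.50

Φ⁻¹(0.79) = 0.806, Φ⁻¹(0.10) = -1.282
ln β = −½·[z(H)² − z(FA)²] = −0.5 × (0.650 − 1.644) = 0.497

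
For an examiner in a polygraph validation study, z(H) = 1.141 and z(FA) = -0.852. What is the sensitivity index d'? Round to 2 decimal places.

d' = z(H) − z(FA) = 1.141 − (-0.852) = 1.993

d' = 1.99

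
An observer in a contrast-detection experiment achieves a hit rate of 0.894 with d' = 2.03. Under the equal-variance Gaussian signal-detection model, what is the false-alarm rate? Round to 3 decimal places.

false-alarm rate = 0.217

z(hit rate) = z(0.894) = 1.2481
z(FA) = z(H) − d' = 1.2481 − 2.03 = -0.7819
false-alarm rate = Φ(-0.7819) = 0.2171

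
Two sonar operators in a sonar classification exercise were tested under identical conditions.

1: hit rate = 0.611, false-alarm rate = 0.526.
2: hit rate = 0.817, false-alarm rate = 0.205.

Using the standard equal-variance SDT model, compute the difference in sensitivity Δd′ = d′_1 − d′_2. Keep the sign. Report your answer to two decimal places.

Δd′ = -1.51

1: z(0.611) = 0.282, z(0.526) = 0.065, d' = 0.217
2: z(0.817) = 0.904, z(0.205) = -0.824, d' = 1.728
Δd' = d'_1 − d'_2 = 0.217 − 1.728 = -1.511
2 has the higher sensitivity.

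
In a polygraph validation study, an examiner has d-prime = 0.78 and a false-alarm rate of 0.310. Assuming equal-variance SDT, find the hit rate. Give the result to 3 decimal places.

hit rate = 0.612

z(false-alarm rate) = z(0.310) = -0.4959
z(H) = z(FA) + d' = -0.4959 + 0.78 = 0.2841
hit rate = Φ(0.2841) = 0.6118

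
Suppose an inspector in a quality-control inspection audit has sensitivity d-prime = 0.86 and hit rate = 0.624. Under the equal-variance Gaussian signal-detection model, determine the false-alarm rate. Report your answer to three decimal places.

z(hit rate) = z(0.624) = 0.3160
z(FA) = z(H) − d' = 0.3160 − 0.86 = -0.5440
false-alarm rate = Φ(-0.5440) = 0.2932

false-alarm rate = 0.293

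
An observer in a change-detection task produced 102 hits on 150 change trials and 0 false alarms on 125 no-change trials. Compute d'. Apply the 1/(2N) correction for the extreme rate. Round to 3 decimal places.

d' = 3.120

The false-alarm rate is 0/125 = 0, so apply the 1/(2N) correction: FA → 1/(2·125) = 0.00400.
z(H) = z(0.68000) = 0.4677
z(FA) = z(0.00400) = -2.6521
d' = 0.4677 − (-2.6521) = 3.1198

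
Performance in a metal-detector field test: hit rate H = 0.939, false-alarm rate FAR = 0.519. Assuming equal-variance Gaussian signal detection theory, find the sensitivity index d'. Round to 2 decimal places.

d' = 1.50

z(H) = z(0.939) = 1.5464
z(FA) = z(0.519) = 0.0476
d' = z(H) − z(FA) = 1.5464 − 0.0476 = 1.4988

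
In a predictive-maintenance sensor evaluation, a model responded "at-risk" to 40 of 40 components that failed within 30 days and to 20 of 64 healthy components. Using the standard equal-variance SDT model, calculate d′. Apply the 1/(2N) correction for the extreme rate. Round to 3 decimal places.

The hit rate is 40/40 = 1, so apply the 1/(2N) correction: H → 1 − 1/(2·40) = 0.98750.
z(H) = z(0.98750) = 2.2414
z(FA) = z(0.31250) = -0.4888
d' = 2.2414 − (-0.4888) = 2.7302

d′ = 2.730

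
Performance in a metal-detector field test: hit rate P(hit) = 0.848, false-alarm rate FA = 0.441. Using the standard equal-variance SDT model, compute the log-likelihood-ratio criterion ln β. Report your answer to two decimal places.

z(H) = 1.028
z(FA) = -0.148
ln β = −½·[z(H)² − z(FA)²] = −0.5 × (1.057 − 0.022) = -0.5175

ln β = -0.52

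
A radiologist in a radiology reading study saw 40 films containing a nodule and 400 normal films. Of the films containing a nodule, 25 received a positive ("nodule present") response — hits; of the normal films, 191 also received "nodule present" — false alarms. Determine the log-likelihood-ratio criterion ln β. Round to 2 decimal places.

H = 25/40 = 0.6250
FA = 191/400 = 0.4775
Φ⁻¹(H) = Φ⁻¹(0.6250) = 0.319
Φ⁻¹(FA) = Φ⁻¹(0.4775) = -0.056
ln β = −½·[z(H)² − z(FA)²] = −0.5 × (0.102 − 0.003) = -0.0495

ln β = -0.05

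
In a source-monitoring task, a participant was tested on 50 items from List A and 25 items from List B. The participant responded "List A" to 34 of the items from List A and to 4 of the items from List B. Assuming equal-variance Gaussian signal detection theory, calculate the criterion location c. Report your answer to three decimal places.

c = 0.263

H = 34/50 = 0.6800
FA = 4/25 = 0.1600
z(H) = z(0.6800) = 0.4677
z(FA) = z(0.1600) = -0.9945
c = −½·[z(H) + z(FA)] = −0.5 × (0.4677 + (-0.9945)) = 0.2634
c > 0: the participant has a conservative response bias.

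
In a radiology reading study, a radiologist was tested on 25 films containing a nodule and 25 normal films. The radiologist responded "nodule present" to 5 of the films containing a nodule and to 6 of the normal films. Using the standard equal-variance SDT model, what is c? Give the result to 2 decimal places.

H = 5/25 = 0.2000
FA = 6/25 = 0.2400
z(0.2000) = -0.8416, z(0.2400) = -0.7063
c = −½·[z(H) + z(FA)] = −0.5 × (-0.8416 + (-0.7063)) = 0.77395
c > 0: the radiologist has a conservative response bias.

c = 0.77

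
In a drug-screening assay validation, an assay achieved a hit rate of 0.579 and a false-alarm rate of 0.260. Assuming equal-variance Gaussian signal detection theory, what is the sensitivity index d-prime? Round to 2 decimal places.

d-prime = 0.84

z(H) = z(0.579) = 0.199
z(FA) = z(0.260) = -0.643
d' = z(H) − z(FA) = 0.199 − (-0.643) = 0.842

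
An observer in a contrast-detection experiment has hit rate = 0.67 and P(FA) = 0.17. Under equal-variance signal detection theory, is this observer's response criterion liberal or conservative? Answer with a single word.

conservative

z(H) = 0.440, z(FA) = -0.954
c = −½·(z(H) + z(FA)) = 0.257
c > 0 → conservative criterion (biased toward responding “no”).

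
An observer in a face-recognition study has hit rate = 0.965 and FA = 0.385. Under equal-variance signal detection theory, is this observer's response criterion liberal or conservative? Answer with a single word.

liberal

z(H) = 1.812, z(FA) = -0.292
c = −½·(z(H) + z(FA)) = -0.760
c < 0 → liberal criterion (biased toward responding “yes”).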